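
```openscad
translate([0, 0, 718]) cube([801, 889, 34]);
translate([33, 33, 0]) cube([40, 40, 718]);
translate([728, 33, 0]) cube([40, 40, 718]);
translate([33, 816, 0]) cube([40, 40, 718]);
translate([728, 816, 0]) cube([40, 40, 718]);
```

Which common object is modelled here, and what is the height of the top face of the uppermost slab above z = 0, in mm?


A table. The table height is 752 mm.

A 801×889×34 slab sits at z = 718 on four 40 mm square posts — a table. The top surface is at 718 + 34 = 752 mm.


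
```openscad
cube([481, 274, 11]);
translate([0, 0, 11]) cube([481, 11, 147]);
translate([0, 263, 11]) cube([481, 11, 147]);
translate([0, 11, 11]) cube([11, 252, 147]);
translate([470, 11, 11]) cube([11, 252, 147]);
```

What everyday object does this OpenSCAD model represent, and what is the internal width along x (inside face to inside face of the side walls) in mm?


An open box. The internal width is 459 mm.

A 481×274 base slab with four walls standing on it — an open box. The base is 481 mm wide and the walls are 11 mm thick, so the internal width is 481 − 2 × 11 = 459 mm.


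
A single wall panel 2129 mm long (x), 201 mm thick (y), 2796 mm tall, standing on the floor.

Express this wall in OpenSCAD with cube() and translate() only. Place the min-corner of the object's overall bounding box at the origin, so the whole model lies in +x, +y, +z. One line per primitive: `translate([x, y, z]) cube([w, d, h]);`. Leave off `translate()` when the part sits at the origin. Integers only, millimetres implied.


cube([2129, 201, 2796]);


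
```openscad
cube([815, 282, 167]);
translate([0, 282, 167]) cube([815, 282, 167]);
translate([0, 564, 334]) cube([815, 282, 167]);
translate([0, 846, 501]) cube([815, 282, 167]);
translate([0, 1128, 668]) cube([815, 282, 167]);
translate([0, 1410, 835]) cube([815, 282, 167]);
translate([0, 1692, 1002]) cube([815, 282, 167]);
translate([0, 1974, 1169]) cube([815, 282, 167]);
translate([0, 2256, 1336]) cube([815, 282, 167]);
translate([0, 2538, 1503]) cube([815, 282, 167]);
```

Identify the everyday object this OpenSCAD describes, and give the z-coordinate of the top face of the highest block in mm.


A staircase. The total rise is 1670 mm.

10 identical blocks, each offset up and back from the previous — a staircase. Each step is 167 mm tall and there are 10 of them, so the total rise is 10 × 167 = 1670 mm.


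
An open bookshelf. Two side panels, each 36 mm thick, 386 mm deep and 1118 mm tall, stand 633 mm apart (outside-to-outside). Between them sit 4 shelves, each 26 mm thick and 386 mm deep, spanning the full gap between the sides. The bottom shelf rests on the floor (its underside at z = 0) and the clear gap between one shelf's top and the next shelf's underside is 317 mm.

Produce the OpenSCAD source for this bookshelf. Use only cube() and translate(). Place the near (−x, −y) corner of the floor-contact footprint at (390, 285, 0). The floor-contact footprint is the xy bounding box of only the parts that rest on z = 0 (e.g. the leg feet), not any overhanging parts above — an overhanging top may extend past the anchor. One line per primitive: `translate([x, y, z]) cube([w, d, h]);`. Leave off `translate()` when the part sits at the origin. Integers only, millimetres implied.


translate([390, 285, 0]) cube([36, 386, 1118]);
translate([987, 285, 0]) cube([36, 386, 1118]);
translate([426, 285, 0]) cube([561, 386, 26]);
translate([426, 285, 343]) cube([561, 386, 26]);
translate([426, 285, 686]) cube([561, 386, 26]);
translate([426, 285, 1029]) cube([561, 386, 26]);


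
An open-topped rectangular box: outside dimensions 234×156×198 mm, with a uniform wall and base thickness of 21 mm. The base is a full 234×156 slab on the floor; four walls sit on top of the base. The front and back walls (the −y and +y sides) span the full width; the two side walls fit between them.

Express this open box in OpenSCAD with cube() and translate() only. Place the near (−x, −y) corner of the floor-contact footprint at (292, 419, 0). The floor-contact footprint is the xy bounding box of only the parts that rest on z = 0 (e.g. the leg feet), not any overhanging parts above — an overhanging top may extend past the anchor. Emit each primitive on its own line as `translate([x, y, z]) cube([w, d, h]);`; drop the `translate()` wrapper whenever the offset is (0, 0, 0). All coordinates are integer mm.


translate([292, 419, 0]) cube([234, 156, 21]);
translate([292, 419, 21]) cube([234, 21, 177]);
translate([292, 554, 21]) cube([234, 21, 177]);
translate([292, 440, 21]) cube([21, 114, 177]);
translate([505, 440, 21]) cube([21, 114, 177]);


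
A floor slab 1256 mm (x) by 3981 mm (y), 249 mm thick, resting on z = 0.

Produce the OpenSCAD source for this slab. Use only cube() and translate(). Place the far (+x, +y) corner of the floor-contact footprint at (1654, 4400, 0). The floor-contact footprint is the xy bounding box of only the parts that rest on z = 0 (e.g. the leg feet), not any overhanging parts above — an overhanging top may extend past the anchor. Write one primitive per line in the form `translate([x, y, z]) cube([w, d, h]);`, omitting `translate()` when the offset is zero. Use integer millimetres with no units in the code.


translate([398, 419, 0]) cube([1256, 3981, 249]);


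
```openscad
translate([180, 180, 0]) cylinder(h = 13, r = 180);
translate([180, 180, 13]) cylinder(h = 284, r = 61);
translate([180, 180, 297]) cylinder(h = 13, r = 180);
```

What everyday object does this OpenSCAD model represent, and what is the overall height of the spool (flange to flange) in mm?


A spool. The overall height is 310 mm.

Three coaxial cylinders, large–small–large — a spool. Two 13 mm flanges and a 284 mm core give 13 + 284 + 13 = 310 mm.


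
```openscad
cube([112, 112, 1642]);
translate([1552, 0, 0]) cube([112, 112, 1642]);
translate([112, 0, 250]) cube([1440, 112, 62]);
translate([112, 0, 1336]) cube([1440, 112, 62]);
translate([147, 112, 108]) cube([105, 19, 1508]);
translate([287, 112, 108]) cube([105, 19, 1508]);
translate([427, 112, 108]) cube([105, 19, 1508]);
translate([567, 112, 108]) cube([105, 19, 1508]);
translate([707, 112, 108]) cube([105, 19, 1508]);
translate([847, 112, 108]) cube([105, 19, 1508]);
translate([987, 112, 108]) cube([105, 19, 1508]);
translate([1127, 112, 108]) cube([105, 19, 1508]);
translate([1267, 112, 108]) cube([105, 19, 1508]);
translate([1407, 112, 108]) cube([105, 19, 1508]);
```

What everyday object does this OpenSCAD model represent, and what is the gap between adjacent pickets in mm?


A fence section. The picket gap is 35 mm.

Two posts, two rails, 10 pickets — a fence section. Span 1440 mm holds 10 pickets of 105 mm with 11 equal gaps: ⌊(1440 − 10·105) / 11⌋ = 35 mm.


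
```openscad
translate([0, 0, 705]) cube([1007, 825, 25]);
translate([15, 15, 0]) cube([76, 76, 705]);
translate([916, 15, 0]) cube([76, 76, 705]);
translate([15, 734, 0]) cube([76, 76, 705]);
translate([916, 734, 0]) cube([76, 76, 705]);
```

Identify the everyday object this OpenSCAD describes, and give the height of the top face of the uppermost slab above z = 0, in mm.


A table. The table height is 730 mm.

A 1007×825×25 slab sits at z = 705 on four 76 mm square posts — a table. The top surface is at 705 + 25 = 730 mm.


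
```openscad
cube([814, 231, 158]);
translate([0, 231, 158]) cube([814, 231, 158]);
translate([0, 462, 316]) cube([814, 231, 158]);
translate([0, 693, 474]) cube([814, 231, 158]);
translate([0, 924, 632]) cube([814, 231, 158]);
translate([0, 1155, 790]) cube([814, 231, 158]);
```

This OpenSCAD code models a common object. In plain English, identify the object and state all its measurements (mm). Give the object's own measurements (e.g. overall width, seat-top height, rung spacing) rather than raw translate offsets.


A straight staircase of 6 solid steps. Each step is 814 mm wide (x), 231 mm deep (y, the going) and 158 mm tall (the rise). The first step rests on the floor; each subsequent step sits one going further in +y and one rise higher in +z, directly behind and above the previous step with no overlap.


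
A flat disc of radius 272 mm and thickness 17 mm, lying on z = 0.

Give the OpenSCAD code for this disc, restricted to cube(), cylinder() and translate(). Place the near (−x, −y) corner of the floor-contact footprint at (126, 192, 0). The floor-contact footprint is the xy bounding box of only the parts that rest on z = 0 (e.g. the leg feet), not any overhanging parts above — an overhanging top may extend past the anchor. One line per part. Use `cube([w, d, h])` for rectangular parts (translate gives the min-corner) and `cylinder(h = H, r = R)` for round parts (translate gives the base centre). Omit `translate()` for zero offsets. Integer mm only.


translate([398, 464, 0]) cylinder(h = 17, r = 272);


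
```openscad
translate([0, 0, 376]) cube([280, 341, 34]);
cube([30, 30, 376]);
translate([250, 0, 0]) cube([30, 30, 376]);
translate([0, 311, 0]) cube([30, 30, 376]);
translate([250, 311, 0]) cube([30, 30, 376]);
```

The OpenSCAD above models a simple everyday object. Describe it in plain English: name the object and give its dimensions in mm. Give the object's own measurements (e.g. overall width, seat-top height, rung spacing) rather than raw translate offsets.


A four-legged stool. The seat is a 280×341×34 mm slab whose top surface is at z = 410 mm; four square legs, each 30×30 mm in cross-section, run from the floor (z = 0) to the underside of the seat, each flush with a corner of the seat.


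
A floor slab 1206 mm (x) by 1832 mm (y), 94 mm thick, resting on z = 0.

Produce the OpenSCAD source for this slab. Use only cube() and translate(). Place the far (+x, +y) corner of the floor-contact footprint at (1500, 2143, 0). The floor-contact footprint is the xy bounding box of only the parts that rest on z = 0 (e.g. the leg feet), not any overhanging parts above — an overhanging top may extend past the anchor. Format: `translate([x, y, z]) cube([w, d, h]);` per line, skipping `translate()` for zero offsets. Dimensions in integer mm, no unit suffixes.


translate([294, 311, 0]) cube([1206, 1832, 94]);


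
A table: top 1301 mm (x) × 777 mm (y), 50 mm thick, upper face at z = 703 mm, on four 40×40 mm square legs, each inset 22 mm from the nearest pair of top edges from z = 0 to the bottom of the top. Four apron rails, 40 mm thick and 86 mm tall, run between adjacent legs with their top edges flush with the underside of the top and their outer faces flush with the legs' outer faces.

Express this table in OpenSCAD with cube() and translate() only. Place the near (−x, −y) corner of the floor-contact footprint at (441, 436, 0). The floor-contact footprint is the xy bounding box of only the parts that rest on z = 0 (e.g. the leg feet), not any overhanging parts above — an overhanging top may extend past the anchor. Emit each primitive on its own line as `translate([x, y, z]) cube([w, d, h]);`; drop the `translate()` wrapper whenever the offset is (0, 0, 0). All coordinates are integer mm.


translate([419, 414, 653]) cube([1301, 777, 50]);
translate([441, 436, 0]) cube([40, 40, 653]);
translate([1658, 436, 0]) cube([40, 40, 653]);
translate([441, 1129, 0]) cube([40, 40, 653]);
translate([1658, 1129, 0]) cube([40, 40, 653]);
translate([481, 436, 567]) cube([1177, 40, 86]);
translate([481, 1129, 567]) cube([1177, 40, 86]);
translate([441, 476, 567]) cube([40, 653, 86]);
translate([1658, 476, 567]) cube([40, 653, 86]);


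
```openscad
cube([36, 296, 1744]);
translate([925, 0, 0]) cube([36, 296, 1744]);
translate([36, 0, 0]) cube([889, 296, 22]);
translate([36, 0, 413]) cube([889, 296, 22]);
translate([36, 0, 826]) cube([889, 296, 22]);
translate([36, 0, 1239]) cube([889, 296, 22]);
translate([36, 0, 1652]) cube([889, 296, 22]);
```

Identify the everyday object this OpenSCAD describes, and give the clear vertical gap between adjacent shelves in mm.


A bookshelf. The clear shelf gap is 391 mm.

Two tall side panels with 5 horizontal boards between them — a bookshelf. The first two shelf undersides are at z = 0 and z = 413; with shelf thickness 22, the clear gap is 413 − 0 − 22 = 391 mm.


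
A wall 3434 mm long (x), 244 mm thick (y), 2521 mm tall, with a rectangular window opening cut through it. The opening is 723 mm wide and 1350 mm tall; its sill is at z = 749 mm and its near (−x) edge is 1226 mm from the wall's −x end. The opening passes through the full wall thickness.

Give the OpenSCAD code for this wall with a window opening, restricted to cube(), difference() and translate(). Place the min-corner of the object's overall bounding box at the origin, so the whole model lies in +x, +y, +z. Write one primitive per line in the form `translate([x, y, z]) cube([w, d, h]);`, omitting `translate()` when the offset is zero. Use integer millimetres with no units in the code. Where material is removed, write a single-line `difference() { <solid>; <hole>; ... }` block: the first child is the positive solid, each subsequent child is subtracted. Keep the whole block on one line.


difference() { cube([3434, 244, 2521]); translate([1226, 0, 749]) cube([723, 244, 1350]); }


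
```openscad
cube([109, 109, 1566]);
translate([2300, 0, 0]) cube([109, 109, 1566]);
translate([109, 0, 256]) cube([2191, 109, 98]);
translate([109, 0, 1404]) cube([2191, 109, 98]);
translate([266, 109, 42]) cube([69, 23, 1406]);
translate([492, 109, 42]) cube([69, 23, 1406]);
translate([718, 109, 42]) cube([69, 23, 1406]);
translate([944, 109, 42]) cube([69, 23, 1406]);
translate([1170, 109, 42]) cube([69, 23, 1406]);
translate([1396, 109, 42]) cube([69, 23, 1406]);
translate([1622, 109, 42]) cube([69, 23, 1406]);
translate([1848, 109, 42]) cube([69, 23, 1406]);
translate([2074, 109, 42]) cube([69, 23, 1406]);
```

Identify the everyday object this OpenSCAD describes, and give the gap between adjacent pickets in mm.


A fence section. The picket gap is 157 mm.

Two posts, two rails, 9 pickets — a fence section. Span 2191 mm holds 9 pickets of 69 mm with 10 equal gaps: ⌊(2191 − 9·69) / 10⌋ = 157 mm.


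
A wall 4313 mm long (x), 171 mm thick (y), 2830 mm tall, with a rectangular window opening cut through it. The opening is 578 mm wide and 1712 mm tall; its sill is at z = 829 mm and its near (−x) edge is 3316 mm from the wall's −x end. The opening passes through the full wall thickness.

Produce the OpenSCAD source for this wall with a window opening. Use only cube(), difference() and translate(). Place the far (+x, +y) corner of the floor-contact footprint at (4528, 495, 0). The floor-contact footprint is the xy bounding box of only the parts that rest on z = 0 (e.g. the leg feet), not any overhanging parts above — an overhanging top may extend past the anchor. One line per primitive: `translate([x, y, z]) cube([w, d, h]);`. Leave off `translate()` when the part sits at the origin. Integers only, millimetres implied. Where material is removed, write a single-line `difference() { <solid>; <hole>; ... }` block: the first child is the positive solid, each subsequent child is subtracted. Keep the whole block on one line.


difference() { translate([215, 324, 0]) cube([4313, 171, 2830]); translate([3531, 324, 829]) cube([578, 171, 1712]); }


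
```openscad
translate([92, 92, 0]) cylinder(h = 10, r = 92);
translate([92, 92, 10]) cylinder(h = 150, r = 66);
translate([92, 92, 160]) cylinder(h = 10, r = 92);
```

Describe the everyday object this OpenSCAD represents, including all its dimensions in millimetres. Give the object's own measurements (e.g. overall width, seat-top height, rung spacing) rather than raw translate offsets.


A spool: two coaxial disc flanges of radius 92 mm and thickness 10 mm, joined by a core cylinder of radius 66 mm and height 150 mm. The lower flange rests on z = 0 and the three cylinders share a vertical axis.


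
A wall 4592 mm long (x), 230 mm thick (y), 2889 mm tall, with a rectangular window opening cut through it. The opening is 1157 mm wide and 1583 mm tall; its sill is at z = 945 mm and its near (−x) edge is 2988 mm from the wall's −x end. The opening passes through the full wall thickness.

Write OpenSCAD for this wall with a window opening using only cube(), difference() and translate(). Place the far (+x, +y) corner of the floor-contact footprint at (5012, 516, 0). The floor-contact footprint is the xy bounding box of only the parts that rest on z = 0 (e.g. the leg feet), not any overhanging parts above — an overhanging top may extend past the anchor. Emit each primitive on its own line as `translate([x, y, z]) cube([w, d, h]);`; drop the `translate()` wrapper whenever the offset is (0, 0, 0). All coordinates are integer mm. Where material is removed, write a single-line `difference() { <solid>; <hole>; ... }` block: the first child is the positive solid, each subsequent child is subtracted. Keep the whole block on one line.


difference() { translate([420, 286, 0]) cube([4592, 230, 2889]); translate([3408, 286, 945]) cube([1157, 230, 1583]); }


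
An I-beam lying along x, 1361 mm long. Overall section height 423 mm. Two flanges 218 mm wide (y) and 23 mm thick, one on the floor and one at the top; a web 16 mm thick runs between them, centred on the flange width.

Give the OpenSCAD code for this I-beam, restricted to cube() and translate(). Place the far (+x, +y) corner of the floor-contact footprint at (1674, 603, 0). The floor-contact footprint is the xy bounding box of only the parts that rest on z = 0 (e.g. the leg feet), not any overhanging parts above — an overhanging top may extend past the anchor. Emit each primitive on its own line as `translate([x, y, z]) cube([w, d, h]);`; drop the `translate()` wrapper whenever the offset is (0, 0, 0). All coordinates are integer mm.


translate([313, 385, 0]) cube([1361, 218, 23]);
translate([313, 486, 23]) cube([1361, 16, 377]);
translate([313, 385, 400]) cube([1361, 218, 23]);


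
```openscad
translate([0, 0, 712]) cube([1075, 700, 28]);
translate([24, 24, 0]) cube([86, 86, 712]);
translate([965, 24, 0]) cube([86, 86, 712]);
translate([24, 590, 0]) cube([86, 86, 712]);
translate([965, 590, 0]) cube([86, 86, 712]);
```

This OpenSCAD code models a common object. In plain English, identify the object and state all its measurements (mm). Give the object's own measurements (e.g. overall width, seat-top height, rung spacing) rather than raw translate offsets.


A table: top 1075 mm (x) × 700 mm (y), 28 mm thick, upper face at z = 740 mm, on four 86×86 mm square legs, each inset 24 mm from the nearest pair of top edges from z = 0 to the bottom of the top.


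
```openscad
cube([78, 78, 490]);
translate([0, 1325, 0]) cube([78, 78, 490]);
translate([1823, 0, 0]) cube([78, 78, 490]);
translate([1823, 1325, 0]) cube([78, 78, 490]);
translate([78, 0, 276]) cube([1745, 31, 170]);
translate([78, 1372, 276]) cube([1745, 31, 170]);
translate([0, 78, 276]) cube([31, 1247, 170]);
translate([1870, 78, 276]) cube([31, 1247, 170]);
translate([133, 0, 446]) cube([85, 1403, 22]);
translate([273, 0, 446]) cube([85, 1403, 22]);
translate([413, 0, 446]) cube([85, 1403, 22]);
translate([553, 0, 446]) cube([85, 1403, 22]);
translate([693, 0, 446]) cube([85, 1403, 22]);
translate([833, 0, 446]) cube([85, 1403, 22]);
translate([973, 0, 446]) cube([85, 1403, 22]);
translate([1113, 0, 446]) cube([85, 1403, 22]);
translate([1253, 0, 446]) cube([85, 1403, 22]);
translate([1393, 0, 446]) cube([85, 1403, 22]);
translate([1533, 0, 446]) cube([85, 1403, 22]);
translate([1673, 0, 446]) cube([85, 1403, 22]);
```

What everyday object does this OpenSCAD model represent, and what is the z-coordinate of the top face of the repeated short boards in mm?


A bed frame. The slat-top height is 468 mm.

Four posts, four rails, and a row of slats — a bed frame. Slats sit on the rails at z = 276 + 170 = 446; with slat thickness 22, the top is 468 mm.


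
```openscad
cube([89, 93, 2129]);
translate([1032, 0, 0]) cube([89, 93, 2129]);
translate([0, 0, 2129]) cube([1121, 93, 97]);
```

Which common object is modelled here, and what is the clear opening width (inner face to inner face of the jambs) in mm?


A door frame. The clear opening width is 943 mm.

Two 2129 mm tall posts with a header on top — a door frame. The left jamb is 89 mm wide at x = 0; the right jamb starts at x = 1032. The clear opening is 1032 − 89 = 943 mm.


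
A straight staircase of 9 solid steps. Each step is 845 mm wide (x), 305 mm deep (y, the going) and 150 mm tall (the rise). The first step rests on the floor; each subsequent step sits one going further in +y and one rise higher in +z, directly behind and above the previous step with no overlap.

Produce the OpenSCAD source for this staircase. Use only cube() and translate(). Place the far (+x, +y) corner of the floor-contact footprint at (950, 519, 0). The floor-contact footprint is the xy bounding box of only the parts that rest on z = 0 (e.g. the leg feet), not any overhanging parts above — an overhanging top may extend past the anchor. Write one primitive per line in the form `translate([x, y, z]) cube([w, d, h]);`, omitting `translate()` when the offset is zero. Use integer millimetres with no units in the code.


translate([105, 214, 0]) cube([845, 305, 150]);
translate([105, 519, 150]) cube([845, 305, 150]);
translate([105, 824, 300]) cube([845, 305, 150]);
translate([105, 1129, 450]) cube([845, 305, 150]);
translate([105, 1434, 600]) cube([845, 305, 150]);
translate([105, 1739, 750]) cube([845, 305, 150]);
translate([105, 2044, 900]) cube([845, 305, 150]);
translate([105, 2349, 1050]) cube([845, 305, 150]);
translate([105, 2654, 1200]) cube([845, 305, 150]);


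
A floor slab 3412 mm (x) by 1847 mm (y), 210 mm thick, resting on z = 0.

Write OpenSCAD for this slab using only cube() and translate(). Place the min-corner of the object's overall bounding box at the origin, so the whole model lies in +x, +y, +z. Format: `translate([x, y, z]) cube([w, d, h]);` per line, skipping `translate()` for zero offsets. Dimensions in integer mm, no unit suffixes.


cube([3412, 1847, 210]);


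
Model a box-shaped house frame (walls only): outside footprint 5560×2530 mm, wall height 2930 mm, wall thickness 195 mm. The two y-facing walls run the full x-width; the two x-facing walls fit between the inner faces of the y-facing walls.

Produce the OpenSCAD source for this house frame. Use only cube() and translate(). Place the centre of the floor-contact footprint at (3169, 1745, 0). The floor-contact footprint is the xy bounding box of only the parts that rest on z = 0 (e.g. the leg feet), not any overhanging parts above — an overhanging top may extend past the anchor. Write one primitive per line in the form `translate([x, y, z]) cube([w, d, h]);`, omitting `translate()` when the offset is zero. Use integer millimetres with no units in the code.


translate([389, 480, 0]) cube([5560, 195, 2930]);
translate([389, 2815, 0]) cube([5560, 195, 2930]);
translate([389, 675, 0]) cube([195, 2140, 2930]);
translate([5754, 675, 0]) cube([195, 2140, 2930]);


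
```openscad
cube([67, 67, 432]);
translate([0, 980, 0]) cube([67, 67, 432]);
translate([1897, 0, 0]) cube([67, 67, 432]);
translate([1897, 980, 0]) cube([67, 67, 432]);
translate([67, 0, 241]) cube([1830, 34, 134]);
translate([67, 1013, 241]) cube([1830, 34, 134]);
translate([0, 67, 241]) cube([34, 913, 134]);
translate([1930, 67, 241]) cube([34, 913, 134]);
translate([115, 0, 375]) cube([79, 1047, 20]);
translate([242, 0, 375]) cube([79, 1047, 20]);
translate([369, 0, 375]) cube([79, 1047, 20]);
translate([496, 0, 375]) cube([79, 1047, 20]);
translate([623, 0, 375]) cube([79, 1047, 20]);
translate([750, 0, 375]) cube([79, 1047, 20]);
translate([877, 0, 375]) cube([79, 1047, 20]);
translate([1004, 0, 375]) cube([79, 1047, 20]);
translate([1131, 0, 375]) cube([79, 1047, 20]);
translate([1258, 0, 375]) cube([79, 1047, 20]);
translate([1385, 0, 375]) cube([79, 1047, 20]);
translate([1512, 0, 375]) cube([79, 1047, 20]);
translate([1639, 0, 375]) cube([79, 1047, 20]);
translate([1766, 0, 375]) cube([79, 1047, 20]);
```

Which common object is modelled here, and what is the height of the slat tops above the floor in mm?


A bed frame. The slat-top height is 395 mm.

Four posts, four rails, and a row of slats — a bed frame. Slats sit on the rails at z = 241 + 134 = 375; with slat thickness 20, the top is 395 mm.


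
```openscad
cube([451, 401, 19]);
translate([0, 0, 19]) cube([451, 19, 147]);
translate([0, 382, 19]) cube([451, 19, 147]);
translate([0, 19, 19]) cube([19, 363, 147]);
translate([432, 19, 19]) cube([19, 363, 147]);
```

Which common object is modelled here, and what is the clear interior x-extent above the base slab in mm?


An open box. The internal width is 413 mm.

A 451×401 base slab with four walls standing on it — an open box. The base is 451 mm wide and the walls are 19 mm thick, so the internal width is 451 − 2 × 19 = 413 mm.


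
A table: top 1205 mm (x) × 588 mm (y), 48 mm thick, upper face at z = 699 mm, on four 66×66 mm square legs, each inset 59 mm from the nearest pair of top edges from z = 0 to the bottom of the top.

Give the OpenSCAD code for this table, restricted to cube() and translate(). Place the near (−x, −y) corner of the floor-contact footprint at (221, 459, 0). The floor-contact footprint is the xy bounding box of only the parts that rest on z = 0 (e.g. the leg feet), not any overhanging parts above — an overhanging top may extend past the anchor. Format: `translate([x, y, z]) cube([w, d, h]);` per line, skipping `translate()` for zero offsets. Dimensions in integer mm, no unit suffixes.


// leg_h = 699 - 48 = 651
translate([162, 400, 651]) cube([1205, 588, 48]);
translate([221, 459, 0]) cube([66, 66, 651]);
translate([1242, 459, 0]) cube([66, 66, 651]);
translate([221, 863, 0]) cube([66, 66, 651]);
translate([1242, 863, 0]) cube([66, 66, 651]);


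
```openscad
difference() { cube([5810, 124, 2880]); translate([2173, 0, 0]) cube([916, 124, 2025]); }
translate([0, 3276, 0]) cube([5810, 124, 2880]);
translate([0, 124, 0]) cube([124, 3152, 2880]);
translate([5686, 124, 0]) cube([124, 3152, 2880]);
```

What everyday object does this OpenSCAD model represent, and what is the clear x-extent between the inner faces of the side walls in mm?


A single room. The interior width is 5562 mm.

Four walls enclosing a rectangle with a door in the front wall — a room. Outside width 5810 minus two 124 mm walls gives 5562 mm.


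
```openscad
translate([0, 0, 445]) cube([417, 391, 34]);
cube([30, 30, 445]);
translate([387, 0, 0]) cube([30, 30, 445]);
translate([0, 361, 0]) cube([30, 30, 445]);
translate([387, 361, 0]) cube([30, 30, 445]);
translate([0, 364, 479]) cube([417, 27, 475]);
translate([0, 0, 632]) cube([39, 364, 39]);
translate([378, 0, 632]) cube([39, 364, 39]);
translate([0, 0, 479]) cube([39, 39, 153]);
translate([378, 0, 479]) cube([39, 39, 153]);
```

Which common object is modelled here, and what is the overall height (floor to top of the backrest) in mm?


A chair. The overall height is 954 mm.

A slab on four corner posts with a tall panel at the back — a chair. The seat slab sits at z = 445 with thickness 34, and the 475 mm backrest starts at the seat top, so the overall height is 445 + 34 + 475 = 954 mm.


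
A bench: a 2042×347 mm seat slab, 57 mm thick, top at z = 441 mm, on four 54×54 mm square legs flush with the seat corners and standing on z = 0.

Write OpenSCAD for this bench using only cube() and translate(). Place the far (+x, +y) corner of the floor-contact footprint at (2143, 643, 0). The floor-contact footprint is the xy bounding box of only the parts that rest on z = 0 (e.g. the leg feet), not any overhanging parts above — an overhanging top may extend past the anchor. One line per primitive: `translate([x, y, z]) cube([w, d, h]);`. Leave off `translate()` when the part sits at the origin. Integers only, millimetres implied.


translate([101, 296, 384]) cube([2042, 347, 57]);
translate([101, 296, 0]) cube([54, 54, 384]);
translate([101, 589, 0]) cube([54, 54, 384]);
translate([2089, 296, 0]) cube([54, 54, 384]);
translate([2089, 589, 0]) cube([54, 54, 384]);


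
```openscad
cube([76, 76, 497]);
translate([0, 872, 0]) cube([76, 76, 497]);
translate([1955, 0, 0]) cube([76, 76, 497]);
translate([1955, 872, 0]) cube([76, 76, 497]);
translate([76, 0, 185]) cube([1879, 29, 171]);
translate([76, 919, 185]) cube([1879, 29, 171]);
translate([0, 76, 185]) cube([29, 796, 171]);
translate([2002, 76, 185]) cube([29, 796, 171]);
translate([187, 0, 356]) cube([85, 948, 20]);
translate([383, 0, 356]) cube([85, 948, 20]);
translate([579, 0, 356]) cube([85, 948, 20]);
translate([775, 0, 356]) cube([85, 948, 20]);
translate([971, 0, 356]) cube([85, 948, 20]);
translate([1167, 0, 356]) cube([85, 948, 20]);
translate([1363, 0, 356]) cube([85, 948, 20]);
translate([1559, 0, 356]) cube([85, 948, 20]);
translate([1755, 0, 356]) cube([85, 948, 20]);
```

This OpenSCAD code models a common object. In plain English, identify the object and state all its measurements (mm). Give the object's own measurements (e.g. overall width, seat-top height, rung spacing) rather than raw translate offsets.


A bed frame 2031 mm long (x) by 948 mm wide (y). Four 76×76 mm corner posts, 497 mm tall, at the corners of the footprint. Four rails of 29 mm thickness and 171 mm height run between adjacent posts with their undersides at z = 185 mm, their outer faces flush with the outside of the frame (the two x-running rails run between the posts' inner faces; the two y-running rails run between the posts' inner faces). 9 slats, each 85 mm wide (x) and 20 mm thick, lie across the top of the two x-running rails, running the full 948 mm width of the frame in y; along x they sit between the end posts with a 111 mm gap after the −x posts and between neighbouring slats, leaving 115 mm before the +x posts.


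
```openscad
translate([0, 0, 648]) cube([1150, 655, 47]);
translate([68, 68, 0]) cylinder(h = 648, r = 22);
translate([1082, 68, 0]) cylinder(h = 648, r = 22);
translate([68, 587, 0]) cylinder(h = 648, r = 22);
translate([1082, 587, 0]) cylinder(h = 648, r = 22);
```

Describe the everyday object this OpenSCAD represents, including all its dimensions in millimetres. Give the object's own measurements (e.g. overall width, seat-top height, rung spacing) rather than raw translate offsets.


A table: top 1150 mm (x) × 655 mm (y), 47 mm thick, upper face at z = 695 mm, on four round legs of 44 mm diameter, each leg's bounding box inset 46 mm from the nearest pair of top edges from z = 0 to the bottom of the top.


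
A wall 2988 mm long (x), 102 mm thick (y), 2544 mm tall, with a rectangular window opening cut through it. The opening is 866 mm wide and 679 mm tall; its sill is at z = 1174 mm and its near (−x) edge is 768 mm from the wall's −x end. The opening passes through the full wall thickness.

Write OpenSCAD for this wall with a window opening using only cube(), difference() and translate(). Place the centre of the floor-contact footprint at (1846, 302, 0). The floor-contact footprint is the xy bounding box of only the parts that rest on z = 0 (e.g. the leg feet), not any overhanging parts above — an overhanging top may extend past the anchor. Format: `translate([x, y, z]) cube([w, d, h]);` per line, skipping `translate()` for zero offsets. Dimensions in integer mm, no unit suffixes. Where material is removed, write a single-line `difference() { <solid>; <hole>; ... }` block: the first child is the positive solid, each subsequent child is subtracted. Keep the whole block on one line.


difference() { translate([352, 251, 0]) cube([2988, 102, 2544]); translate([1120, 251, 1174]) cube([866, 102, 679]); }


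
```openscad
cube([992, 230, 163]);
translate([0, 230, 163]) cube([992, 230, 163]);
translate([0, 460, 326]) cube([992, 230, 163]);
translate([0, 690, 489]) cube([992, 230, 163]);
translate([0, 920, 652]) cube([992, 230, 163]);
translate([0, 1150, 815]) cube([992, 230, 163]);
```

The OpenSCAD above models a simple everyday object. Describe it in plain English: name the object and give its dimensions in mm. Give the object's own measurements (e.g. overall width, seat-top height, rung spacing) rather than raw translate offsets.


A straight staircase of 6 solid steps. Each step is 992 mm wide (x), 230 mm deep (y, the going) and 163 mm tall (the rise). The first step rests on the floor; each subsequent step sits one going further in +y and one rise higher in +z, directly behind and above the previous step with no overlap.


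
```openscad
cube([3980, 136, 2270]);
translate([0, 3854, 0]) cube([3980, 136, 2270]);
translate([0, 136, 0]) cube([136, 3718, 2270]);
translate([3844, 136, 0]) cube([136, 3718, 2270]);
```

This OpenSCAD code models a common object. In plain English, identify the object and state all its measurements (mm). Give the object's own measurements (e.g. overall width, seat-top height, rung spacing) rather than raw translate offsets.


The wall frame of a small rectangular building: four walls, each 2270 mm tall and 136 mm thick, enclosing a footprint 3980 mm (x) by 3990 mm (y) outside-to-outside, with no floor or roof. The front and back walls (the −y and +y sides) span the full width; the two side walls fit between them.


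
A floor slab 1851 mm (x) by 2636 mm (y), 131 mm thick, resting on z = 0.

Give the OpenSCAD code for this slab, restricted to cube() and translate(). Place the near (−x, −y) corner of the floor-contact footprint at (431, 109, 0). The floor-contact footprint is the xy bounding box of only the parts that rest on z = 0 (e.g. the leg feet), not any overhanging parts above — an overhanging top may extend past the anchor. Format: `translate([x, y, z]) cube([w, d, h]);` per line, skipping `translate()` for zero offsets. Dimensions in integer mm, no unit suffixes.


translate([431, 109, 0]) cube([1851, 2636, 131]);


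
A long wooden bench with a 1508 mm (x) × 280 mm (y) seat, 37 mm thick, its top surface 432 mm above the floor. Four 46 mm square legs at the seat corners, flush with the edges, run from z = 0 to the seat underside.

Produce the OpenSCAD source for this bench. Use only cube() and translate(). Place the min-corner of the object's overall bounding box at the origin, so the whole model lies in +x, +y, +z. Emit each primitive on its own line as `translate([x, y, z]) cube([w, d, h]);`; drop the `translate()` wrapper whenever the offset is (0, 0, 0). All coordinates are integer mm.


// leg_h = 432 − 37 = 395
translate([0, 0, 395]) cube([1508, 280, 37]);
cube([46, 46, 395]);
translate([0, 234, 0]) cube([46, 46, 395]);
translate([1462, 0, 0]) cube([46, 46, 395]);
translate([1462, 234, 0]) cube([46, 46, 395]);


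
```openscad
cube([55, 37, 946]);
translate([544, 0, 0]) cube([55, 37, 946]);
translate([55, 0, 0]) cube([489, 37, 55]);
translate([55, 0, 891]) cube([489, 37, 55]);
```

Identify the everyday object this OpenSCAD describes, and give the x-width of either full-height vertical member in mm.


A picture frame. The border width is 55 mm.

Four thin pieces enclosing a rectangular opening — a picture frame. The two full-height stiles are 946 mm tall; the top rail sits at z = 891 and is 55 mm tall, so the border above the opening is 946 − 891 = 55 mm, matching the stile x-width.


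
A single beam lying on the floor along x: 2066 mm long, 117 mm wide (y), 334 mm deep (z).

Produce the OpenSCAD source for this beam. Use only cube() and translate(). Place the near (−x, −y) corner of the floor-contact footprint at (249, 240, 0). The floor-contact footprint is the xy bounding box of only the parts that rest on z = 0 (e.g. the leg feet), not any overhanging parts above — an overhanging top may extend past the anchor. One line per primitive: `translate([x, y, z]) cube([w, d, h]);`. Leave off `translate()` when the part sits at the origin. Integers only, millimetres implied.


translate([249, 240, 0]) cube([2066, 117, 334]);


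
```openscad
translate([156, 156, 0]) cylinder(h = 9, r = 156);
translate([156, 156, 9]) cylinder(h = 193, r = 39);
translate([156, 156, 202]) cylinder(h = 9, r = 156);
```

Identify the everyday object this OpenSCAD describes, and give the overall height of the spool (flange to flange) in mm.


A spool. The overall height is 211 mm.

Three coaxial cylinders, large–small–large — a spool. Two 9 mm flanges and a 193 mm core give 9 + 193 + 9 = 211 mm.


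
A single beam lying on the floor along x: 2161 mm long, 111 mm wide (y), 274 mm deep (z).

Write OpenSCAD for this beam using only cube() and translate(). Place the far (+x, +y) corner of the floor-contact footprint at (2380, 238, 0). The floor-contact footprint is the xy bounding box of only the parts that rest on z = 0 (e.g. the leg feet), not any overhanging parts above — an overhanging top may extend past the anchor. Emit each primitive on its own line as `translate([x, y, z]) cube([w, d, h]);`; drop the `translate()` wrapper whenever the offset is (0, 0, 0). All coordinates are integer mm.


translate([219, 127, 0]) cube([2161, 111, 274]);


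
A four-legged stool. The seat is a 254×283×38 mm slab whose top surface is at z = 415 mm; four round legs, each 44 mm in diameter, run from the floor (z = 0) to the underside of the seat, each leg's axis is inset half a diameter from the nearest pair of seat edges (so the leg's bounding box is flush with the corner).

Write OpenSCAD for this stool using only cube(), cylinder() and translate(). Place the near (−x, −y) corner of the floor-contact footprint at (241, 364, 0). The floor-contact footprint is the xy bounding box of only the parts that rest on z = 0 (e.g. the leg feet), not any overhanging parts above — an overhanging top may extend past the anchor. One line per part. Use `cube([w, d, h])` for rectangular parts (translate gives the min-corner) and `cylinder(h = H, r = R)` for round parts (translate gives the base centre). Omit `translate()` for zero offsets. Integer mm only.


translate([241, 364, 377]) cube([254, 283, 38]);
translate([263, 386, 0]) cylinder(h = 377, r = 22);
translate([473, 386, 0]) cylinder(h = 377, r = 22);
translate([263, 625, 0]) cylinder(h = 377, r = 22);
translate([473, 625, 0]) cylinder(h = 377, r = 22);


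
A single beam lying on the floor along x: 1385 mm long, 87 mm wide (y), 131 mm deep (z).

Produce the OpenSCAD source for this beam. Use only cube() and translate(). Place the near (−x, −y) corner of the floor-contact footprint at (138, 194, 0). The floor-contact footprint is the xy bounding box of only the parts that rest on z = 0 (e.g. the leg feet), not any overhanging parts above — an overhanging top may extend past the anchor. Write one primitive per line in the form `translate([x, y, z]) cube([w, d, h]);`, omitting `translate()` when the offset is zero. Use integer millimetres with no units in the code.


translate([138, 194, 0]) cube([1385, 87, 131]);


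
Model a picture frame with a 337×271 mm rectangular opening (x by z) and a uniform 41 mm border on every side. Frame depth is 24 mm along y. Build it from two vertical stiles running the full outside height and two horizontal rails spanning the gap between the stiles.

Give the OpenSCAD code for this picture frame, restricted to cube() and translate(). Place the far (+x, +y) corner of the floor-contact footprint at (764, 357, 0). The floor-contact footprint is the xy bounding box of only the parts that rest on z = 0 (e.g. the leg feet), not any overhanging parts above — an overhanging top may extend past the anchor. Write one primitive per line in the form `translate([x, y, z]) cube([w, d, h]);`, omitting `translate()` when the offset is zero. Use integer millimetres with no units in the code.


translate([345, 333, 0]) cube([41, 24, 353]);
translate([723, 333, 0]) cube([41, 24, 353]);
translate([386, 333, 0]) cube([337, 24, 41]);
translate([386, 333, 312]) cube([337, 24, 41]);


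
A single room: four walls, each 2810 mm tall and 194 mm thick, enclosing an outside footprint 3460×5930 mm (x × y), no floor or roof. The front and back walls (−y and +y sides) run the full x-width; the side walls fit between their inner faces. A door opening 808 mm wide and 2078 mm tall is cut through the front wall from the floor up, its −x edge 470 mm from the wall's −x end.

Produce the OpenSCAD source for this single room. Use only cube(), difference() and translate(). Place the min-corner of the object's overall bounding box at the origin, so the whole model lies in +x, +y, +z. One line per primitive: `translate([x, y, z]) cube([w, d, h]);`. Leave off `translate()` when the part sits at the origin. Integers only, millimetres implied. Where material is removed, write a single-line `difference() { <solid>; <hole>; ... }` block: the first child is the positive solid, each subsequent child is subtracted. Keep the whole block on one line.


difference() { cube([3460, 194, 2810]); translate([470, 0, 0]) cube([808, 194, 2078]); }
translate([0, 5736, 0]) cube([3460, 194, 2810]);
translate([0, 194, 0]) cube([194, 5542, 2810]);
translate([3266, 194, 0]) cube([194, 5542, 2810]);
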